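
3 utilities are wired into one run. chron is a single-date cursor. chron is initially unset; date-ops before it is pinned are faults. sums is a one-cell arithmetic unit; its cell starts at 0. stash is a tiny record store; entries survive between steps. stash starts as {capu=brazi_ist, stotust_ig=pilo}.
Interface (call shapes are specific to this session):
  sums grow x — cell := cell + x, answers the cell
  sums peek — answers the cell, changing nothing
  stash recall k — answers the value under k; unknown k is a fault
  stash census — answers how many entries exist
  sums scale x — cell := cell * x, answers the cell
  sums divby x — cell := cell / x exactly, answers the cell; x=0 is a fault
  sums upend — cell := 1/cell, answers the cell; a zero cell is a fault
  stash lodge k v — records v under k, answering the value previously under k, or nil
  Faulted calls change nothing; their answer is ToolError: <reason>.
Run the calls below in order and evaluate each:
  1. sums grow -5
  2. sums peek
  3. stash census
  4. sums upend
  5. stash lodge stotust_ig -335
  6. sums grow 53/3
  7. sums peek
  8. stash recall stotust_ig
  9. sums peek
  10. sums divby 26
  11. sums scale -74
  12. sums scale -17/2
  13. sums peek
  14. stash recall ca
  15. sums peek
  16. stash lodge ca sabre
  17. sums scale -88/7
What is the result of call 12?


// 1. sums grow(x: -5) == -5
// 2. sums peek() == -5
// 3. stash census() == 2
// 4. sums upend() == -1/5
// 5. stash lodge(k: stotust_ig, v: -335) == pilo
// 6. sums grow(x: 53/3) == 262/15
// 7. sums peek() == 262/15
// 8. stash recall(k: stotust_ig) == -335
// 9. sums peek() == 262/15
// 10. sums divby(x: 26) == 131/195
// 11. sums scale(x: -74) == -9694/195
// 12. sums scale(x: -17/2) == 82399/195
// 13. sums peek() == 82399/195
// 14. stash recall(k: ca) == ToolError: no such key ca
// 15. sums peek() == 82399/195
// 16. stash lodge(k: ca, v: sabre) == nil
// 17. sums scale(x: -88/7) == -7251112/1365

Answer: 82399/195


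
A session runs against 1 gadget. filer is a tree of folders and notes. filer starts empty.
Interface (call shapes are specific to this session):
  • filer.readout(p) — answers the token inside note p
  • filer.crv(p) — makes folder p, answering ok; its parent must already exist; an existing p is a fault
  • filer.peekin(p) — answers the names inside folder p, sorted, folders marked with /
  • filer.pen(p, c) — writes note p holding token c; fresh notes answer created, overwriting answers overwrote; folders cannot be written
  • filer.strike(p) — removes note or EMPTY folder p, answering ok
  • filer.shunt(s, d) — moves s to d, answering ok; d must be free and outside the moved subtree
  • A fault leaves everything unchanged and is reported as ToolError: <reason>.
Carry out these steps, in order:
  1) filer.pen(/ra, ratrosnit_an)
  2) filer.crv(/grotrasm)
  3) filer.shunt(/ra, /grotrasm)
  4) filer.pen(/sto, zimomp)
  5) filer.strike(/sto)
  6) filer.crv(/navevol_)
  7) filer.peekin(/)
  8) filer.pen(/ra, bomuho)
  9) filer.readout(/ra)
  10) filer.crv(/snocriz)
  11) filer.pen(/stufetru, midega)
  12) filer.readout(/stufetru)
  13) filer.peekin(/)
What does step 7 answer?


-> filer.pen(p=/ra, c=ratrosnit_an)
<- created
-> filer.crv(p=/grotrasm)
<- ok
-> filer.shunt(s=/ra, d=/grotrasm)
<- ToolError: exists
-> filer.pen(p=/sto, c=zimomp)
<- created
-> filer.strike(p=/sto)
<- ok
-> filer.crv(p=/navevol_)
<- ok
-> filer.peekin(p=/)
<- [grotrasm/, navevol_/, ra]
-> filer.pen(p=/ra, c=bomuho)
<- overwrote
-> filer.readout(p=/ra)
<- bomuho
-> filer.crv(p=/snocriz)
<- ok
-> filer.pen(p=/stufetru, c=midega)
<- created
-> filer.readout(p=/stufetru)
<- midega
-> filer.peekin(p=/)
<- [grotrasm/, navevol_/, ra, snocriz/, stufetru]

Answer: [grotrasm/, navevol_/, ra]


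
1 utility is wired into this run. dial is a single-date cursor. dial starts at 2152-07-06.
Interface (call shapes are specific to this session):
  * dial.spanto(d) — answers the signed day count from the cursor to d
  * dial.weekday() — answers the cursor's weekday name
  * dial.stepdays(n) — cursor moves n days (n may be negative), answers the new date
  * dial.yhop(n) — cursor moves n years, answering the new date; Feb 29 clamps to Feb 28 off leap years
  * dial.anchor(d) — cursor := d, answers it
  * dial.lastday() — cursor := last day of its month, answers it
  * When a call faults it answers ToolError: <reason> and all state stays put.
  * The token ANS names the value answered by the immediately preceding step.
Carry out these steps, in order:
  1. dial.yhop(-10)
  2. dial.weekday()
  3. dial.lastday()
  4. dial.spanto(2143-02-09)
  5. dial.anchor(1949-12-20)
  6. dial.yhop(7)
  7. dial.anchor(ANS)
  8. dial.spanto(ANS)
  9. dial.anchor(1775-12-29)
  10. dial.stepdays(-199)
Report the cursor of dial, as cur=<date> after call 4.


~$ dial.yhop n='-10'
  2142-07-06
~$ dial.weekday
  Friday
~$ dial.lastday
  2142-07-31
~$ dial.spanto d='2143-02-09'
  193
~$ dial.anchor d='1949-12-20'
  1949-12-20
~$ dial.yhop n='7'
  1956-12-20
~$ dial.anchor d='ANS'
  1956-12-20
~$ dial.spanto d='ANS'
  0
~$ dial.anchor d='1775-12-29'
  1775-12-29
~$ dial.stepdays n='-199'
  1775-06-13

Answer: cur=2142-07-31


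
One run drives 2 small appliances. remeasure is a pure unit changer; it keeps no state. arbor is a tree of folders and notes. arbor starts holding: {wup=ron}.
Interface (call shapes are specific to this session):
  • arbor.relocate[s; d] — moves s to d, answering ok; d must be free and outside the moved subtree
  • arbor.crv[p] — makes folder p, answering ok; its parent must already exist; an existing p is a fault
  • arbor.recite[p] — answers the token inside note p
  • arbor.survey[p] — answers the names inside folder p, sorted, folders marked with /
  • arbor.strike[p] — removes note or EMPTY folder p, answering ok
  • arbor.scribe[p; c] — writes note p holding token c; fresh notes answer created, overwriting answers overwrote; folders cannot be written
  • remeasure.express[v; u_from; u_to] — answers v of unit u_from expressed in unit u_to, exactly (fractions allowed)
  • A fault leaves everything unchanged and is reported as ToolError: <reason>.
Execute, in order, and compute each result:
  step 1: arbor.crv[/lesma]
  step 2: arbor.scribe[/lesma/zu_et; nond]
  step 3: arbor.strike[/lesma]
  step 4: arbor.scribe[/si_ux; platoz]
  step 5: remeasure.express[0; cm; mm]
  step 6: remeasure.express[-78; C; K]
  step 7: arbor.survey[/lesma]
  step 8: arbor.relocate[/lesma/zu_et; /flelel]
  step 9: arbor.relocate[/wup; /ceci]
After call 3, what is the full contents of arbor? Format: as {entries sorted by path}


-- arbor.crv(p: /lesma) => ok
-- arbor.scribe(p: /lesma/zu_et, c: nond) => created
-- arbor.strike(p: /lesma) => ToolError: not empty
-- arbor.scribe(p: /si_ux, c: platoz) => created
-- remeasure.express(v: 0, u_from: cm, u_to: mm) => 0
-- remeasure.express(v: -78, u_from: C, u_to: K) => 3903/20
-- arbor.survey(p: /lesma) => [zu_et]
-- arbor.relocate(s: /lesma/zu_et, d: /flelel) => ok
-- arbor.relocate(s: /wup, d: /ceci) => ok

Answer: {lesma/, lesma/zu_et=nond, wup=ron}


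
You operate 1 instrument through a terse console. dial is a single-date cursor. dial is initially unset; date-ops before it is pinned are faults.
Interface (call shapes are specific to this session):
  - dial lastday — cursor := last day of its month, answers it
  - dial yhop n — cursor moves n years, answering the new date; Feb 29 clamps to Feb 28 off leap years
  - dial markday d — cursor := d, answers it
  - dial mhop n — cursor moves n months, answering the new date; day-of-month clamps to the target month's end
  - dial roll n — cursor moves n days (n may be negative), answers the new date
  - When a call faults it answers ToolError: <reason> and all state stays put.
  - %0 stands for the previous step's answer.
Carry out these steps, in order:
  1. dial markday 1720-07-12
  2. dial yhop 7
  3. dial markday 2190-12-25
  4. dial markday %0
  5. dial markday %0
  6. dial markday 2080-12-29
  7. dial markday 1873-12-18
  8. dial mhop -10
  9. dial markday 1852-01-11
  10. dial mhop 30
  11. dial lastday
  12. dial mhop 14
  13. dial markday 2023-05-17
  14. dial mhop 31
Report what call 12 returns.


Answer: 1855-09-30

Derivation:
;; dial markday(d→1720-07-12) == 1720-07-12
;; dial yhop(n→7) == 1727-07-12
;; dial markday(d→2190-12-25) == 2190-12-25
;; dial markday(d→%0) == 2190-12-25
;; dial markday(d→%0) == 2190-12-25
;; dial markday(d→2080-12-29) == 2080-12-29
;; dial markday(d→1873-12-18) == 1873-12-18
;; dial mhop(n→-10) == 1873-02-18
;; dial markday(d→1852-01-11) == 1852-01-11
;; dial mhop(n→30) == 1854-07-11
;; dial lastday() == 1854-07-31
;; dial mhop(n→14) == 1855-09-30
;; dial markday(d→2023-05-17) == 2023-05-17
;; dial mhop(n→31) == 2025-12-17


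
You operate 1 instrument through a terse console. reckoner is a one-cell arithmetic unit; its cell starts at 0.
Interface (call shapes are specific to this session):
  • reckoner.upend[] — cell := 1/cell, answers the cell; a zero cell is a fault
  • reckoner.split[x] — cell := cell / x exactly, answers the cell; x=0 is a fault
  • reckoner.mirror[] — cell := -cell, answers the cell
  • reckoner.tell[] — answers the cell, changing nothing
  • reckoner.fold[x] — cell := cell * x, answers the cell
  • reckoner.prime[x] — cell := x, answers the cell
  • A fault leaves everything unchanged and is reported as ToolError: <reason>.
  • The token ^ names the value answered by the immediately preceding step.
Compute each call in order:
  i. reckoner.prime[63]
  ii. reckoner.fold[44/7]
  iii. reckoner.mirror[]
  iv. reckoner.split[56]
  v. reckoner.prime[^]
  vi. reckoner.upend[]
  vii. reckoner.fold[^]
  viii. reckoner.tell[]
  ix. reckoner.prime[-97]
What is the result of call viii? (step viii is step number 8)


Answer: 196/9801

Derivation:
I use prime using 63, and see 63.
Next I call fold using 44/7: 396.
I try mirror(): -396.
I run split using 56, which returns -99/14.
I run prime using ^, which returns -99/14.
I call upend(), and observe -14/99.
I call fold using ^, → 196/9801.
I invoke tell(), and see 196/9801.
I try prime using -97, → -97.


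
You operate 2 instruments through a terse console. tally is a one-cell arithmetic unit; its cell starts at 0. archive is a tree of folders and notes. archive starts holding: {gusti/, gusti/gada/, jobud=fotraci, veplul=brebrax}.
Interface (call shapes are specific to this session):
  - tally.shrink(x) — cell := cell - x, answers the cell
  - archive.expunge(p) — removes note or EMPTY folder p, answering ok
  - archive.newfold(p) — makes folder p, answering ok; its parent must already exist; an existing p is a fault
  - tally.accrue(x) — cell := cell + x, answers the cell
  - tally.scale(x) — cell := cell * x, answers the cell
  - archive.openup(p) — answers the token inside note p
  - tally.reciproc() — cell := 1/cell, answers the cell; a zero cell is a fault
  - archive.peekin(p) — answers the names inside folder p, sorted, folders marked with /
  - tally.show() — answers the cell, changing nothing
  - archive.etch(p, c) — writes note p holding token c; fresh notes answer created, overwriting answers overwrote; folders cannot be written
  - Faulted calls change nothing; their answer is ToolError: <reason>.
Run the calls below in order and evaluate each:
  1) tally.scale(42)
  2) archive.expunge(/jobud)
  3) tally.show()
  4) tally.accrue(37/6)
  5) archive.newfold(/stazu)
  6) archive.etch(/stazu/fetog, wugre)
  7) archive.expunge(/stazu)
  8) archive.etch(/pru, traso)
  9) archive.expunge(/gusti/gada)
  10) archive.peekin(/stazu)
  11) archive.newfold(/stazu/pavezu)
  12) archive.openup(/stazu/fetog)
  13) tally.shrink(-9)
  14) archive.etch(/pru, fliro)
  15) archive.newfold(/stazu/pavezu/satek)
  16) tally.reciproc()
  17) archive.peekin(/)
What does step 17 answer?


Answer: [gusti/, pru, stazu/, veplul]

Derivation:
~$ tally.scale x=42
:: 0
~$ archive.expunge p=/jobud
:: ok
~$ tally.show
:: 0
~$ tally.accrue x=37/6
:: 37/6
~$ archive.newfold p=/stazu
:: ok
~$ archive.etch p=/stazu/fetog c=wugre
:: created
~$ archive.expunge p=/stazu
:: ToolError: not empty
~$ archive.etch p=/pru c=traso
:: created
~$ archive.expunge p=/gusti/gada
:: ok
~$ archive.peekin p=/stazu
:: [fetog]
~$ archive.newfold p=/stazu/pavezu
:: ok
~$ archive.openup p=/stazu/fetog
:: wugre
~$ tally.shrink x=-9
:: 91/6
~$ archive.etch p=/pru c=fliro
:: overwrote
~$ archive.newfold p=/stazu/pavezu/satek
:: ok
~$ tally.reciproc
:: 6/91
~$ archive.peekin p=/
:: [gusti/, pru, stazu/, veplul]


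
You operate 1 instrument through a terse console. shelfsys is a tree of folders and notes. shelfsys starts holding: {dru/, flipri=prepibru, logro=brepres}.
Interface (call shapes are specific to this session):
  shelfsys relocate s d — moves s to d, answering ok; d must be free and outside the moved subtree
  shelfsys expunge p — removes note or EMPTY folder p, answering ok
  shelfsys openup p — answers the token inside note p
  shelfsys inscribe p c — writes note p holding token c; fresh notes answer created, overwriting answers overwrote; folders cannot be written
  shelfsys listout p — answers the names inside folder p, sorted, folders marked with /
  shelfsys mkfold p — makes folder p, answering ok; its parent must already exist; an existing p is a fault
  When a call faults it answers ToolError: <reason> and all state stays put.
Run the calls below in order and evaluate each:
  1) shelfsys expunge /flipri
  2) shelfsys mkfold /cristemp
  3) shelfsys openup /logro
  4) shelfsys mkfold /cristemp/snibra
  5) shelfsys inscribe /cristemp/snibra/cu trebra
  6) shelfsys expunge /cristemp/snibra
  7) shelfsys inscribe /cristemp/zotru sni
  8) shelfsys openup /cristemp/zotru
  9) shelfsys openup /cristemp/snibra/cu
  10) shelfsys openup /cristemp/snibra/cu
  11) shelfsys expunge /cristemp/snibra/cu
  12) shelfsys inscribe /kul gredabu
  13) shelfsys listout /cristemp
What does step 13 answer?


==> shelfsys expunge(/flipri)
<== ok
==> shelfsys mkfold(/cristemp)
<== ok
==> shelfsys openup(/logro)
<== brepres
==> shelfsys mkfold(/cristemp/snibra)
<== ok
==> shelfsys inscribe(/cristemp/snibra/cu, trebra)
<== created
==> shelfsys expunge(/cristemp/snibra)
<== ToolError: not empty
==> shelfsys inscribe(/cristemp/zotru, sni)
<== created
==> shelfsys openup(/cristemp/zotru)
<== sni
==> shelfsys openup(/cristemp/snibra/cu)
<== trebra
==> shelfsys openup(/cristemp/snibra/cu)
<== trebra
==> shelfsys expunge(/cristemp/snibra/cu)
<== ok
==> shelfsys inscribe(/kul, gredabu)
<== created
==> shelfsys listout(/cristemp)
<== [snibra/, zotru]

Answer: [snibra/, zotru]


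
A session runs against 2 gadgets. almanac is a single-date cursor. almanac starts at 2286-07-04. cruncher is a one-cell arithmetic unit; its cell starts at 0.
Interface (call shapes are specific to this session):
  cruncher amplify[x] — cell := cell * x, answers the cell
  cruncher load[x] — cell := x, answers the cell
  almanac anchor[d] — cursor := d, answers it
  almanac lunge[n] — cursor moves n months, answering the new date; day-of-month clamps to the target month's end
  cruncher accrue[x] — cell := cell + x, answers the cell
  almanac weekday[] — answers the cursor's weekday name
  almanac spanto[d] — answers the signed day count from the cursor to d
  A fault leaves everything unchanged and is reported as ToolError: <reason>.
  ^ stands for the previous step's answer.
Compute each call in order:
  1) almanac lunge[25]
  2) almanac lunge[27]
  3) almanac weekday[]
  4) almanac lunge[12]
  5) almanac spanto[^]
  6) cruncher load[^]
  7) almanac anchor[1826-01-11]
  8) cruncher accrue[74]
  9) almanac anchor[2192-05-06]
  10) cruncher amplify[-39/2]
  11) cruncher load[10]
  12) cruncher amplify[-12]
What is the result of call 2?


Answer: 2290-11-04

Derivation:
I run almanac lunge on n='25', yielding 2288-08-04.
Then almanac lunge on n='27', — result: 2290-11-04.
Calling almanac weekday(), yielding Tuesday.
Next I call almanac lunge on n='12', which returns 2291-11-04.
Invoking almanac spanto on d='^': 0.
Using cruncher load on x='^': 0.
I invoke almanac anchor on d='1826-01-11', and get 1826-01-11.
Now I run cruncher accrue on x='74', yielding 74.
I run almanac anchor on d='2192-05-06', and see 2192-05-06.
I use cruncher amplify on x='-39/2', and get -1443.
Calling cruncher load on x='10', — result: 10.
I use cruncher amplify on x='-12', and get -120.


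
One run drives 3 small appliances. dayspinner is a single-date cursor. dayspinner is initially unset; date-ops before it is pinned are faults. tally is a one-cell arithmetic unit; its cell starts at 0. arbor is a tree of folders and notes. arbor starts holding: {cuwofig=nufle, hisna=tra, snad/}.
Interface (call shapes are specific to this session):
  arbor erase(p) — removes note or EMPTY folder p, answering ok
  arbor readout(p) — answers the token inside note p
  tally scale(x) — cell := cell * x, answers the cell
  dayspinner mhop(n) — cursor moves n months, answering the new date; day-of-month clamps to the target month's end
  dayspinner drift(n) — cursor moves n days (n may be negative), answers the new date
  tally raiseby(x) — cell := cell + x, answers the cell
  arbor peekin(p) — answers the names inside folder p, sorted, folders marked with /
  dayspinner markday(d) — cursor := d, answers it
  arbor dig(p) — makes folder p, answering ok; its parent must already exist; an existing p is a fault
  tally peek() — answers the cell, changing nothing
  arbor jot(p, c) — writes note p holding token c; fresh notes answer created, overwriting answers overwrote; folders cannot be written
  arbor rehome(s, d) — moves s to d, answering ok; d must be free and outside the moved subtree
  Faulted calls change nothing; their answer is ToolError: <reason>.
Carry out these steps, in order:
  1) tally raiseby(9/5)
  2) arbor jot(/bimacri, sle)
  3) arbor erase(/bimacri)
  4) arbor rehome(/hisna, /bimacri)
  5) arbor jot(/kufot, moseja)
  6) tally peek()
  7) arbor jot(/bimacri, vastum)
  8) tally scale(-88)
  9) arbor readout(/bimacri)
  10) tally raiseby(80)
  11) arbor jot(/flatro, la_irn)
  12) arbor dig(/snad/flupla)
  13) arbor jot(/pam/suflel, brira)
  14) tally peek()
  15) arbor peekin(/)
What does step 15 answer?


Answer: [bimacri, cuwofig, flatro, kufot, snad/]

Derivation:
Act: tally raiseby[x=9/5]
Obs: 9/5
Act: arbor jot[p=/bimacri; c=sle]
Obs: created
Act: arbor erase[p=/bimacri]
Obs: ok
Act: arbor rehome[s=/hisna; d=/bimacri]
Obs: ok
Act: arbor jot[p=/kufot; c=moseja]
Obs: created
Act: tally peek[]
Obs: 9/5
Act: arbor jot[p=/bimacri; c=vastum]
Obs: overwrote
Act: tally scale[x=-88]
Obs: -792/5
Act: arbor readout[p=/bimacri]
Obs: vastum
Act: tally raiseby[x=80]
Obs: -392/5
Act: arbor jot[p=/flatro; c=la_irn]
Obs: created
Act: arbor dig[p=/snad/flupla]
Obs: ok
Act: arbor jot[p=/pam/suflel; c=brira]
Obs: ToolError: no parent
Act: tally peek[]
Obs: -392/5
Act: arbor peekin[p=/]
Obs: [bimacri, cuwofig, flatro, kufot, snad/]


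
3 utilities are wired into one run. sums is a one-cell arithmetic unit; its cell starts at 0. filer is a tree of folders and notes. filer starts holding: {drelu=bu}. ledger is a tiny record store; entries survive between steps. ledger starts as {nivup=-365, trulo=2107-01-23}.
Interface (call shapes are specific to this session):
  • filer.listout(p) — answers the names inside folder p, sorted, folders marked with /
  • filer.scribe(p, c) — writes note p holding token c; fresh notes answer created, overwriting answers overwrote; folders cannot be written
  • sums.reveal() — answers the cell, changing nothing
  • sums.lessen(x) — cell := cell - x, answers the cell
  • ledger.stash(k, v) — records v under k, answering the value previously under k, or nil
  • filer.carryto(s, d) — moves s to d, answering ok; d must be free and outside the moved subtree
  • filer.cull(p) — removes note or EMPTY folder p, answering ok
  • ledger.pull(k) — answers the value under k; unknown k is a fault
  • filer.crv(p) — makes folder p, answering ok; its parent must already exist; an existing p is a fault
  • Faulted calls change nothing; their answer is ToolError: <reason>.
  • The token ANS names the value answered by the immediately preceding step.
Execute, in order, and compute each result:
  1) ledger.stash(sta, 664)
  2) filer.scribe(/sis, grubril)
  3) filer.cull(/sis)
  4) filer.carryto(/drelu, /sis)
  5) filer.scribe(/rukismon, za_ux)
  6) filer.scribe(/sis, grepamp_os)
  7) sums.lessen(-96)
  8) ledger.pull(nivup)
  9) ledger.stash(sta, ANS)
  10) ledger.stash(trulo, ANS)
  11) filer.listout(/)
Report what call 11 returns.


Act: stash[k→sta; v→664]
Obs: nil
Act: scribe[p→/sis; c→grubril]
Obs: created
Act: cull[p→/sis]
Obs: ok
Act: carryto[s→/drelu; d→/sis]
Obs: ok
Act: scribe[p→/rukismon; c→za_ux]
Obs: created
Act: scribe[p→/sis; c→grepamp_os]
Obs: overwrote
Act: lessen[x→-96]
Obs: 96
Act: pull[k→nivup]
Obs: -365
Act: stash[k→sta; v→ANS]
Obs: 664
Act: stash[k→trulo; v→ANS]
Obs: 2107-01-23
Act: listout[p→/]
Obs: [rukismon, sis]

Answer: [rukismon, sis]


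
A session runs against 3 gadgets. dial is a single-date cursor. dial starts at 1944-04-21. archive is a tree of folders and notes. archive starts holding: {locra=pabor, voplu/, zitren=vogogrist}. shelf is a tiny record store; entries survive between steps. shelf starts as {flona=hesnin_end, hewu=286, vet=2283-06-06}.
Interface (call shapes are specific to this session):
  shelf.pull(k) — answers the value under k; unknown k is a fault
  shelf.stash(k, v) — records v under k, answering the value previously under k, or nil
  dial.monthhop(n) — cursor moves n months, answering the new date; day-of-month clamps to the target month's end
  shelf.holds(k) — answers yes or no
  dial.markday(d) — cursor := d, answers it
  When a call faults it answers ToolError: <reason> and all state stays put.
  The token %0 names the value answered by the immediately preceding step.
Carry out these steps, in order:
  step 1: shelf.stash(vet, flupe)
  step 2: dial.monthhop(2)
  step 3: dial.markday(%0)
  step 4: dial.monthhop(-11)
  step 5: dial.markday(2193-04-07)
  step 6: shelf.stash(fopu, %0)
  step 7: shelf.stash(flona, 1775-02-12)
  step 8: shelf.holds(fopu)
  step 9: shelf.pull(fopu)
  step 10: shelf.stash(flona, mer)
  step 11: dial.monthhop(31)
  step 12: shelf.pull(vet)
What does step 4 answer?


→ shelf.stash(k=vet, v=flupe)
← 2283-06-06
→ dial.monthhop(n=2)
← 1944-06-21
→ dial.markday(d=%0)
← 1944-06-21
→ dial.monthhop(n=-11)
← 1943-07-21
→ dial.markday(d=2193-04-07)
← 2193-04-07
→ shelf.stash(k=fopu, v=%0)
← nil
→ shelf.stash(k=flona, v=1775-02-12)
← hesnin_end
→ shelf.holds(k=fopu)
← yes
→ shelf.pull(k=fopu)
← 2193-04-07
→ shelf.stash(k=flona, v=mer)
← 1775-02-12
→ dial.monthhop(n=31)
← 2195-11-07
→ shelf.pull(k=vet)
← flupe

Answer: 1943-07-21


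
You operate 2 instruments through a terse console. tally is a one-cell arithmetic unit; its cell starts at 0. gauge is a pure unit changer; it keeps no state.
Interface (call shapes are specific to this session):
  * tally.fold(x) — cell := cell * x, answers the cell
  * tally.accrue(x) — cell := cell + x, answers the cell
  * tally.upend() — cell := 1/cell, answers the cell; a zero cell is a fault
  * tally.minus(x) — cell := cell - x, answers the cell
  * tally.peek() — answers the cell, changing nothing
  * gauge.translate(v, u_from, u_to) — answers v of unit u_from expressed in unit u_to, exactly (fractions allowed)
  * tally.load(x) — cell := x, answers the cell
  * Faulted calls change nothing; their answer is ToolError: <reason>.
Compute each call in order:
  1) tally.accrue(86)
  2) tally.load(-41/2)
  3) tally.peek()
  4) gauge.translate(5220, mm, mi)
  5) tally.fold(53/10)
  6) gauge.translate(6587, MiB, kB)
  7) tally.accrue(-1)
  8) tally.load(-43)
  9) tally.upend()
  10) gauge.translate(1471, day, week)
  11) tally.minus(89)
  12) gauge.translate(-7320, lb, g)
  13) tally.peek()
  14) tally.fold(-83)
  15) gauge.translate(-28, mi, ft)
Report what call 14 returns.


Answer: 317724/43

Derivation:
·→ tally.accrue(x='86')
·← 86
·→ tally.load(x='-41/2')
·← -41/2
·→ tally.peek()
·← -41/2
·→ gauge.translate(v='5220', u_from='mm', u_to='mi')
·← 145/44704
·→ tally.fold(x='53/10')
·← -2173/20
·→ gauge.translate(v='6587', u_from='MiB', u_to='kB')
·← 863371264/125
·→ tally.accrue(x='-1')
·← -2193/20
·→ tally.load(x='-43')
·← -43
·→ tally.upend()
·← -1/43
·→ gauge.translate(v='1471', u_from='day', u_to='week')
·← 1471/7
·→ tally.minus(x='89')
·← -3828/43
·→ gauge.translate(v='-7320', u_from='lb', u_to='g')
·← -8300740371/2500
·→ tally.peek()
·← -3828/43
·→ tally.fold(x='-83')
·← 317724/43
·→ gauge.translate(v='-28', u_from='mi', u_to='ft')
·← -147840


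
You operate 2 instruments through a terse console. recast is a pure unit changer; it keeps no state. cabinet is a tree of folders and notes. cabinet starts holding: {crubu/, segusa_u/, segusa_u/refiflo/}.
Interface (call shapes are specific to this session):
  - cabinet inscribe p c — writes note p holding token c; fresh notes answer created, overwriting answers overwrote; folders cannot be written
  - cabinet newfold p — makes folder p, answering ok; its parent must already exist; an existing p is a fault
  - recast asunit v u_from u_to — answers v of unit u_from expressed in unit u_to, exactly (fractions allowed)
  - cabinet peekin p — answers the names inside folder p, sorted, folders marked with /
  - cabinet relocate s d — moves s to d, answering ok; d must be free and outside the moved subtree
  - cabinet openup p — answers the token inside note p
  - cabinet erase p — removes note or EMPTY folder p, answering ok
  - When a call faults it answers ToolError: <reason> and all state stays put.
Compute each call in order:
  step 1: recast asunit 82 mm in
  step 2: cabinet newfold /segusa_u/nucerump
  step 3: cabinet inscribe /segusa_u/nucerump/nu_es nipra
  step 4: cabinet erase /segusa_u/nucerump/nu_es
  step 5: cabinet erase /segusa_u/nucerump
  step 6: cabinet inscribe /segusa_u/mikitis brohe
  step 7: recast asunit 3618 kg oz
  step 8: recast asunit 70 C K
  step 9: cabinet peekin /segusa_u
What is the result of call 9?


# 1. recast asunit(v: 82, u_from: mm, u_to: in) -> 410/127
# 2. cabinet newfold(p: /segusa_u/nucerump) -> ok
# 3. cabinet inscribe(p: /segusa_u/nucerump/nu_es, c: nipra) -> created
# 4. cabinet erase(p: /segusa_u/nucerump/nu_es) -> ok
# 5. cabinet erase(p: /segusa_u/nucerump) -> ok
# 6. cabinet inscribe(p: /segusa_u/mikitis, c: brohe) -> created
# 7. recast asunit(v: 3618, u_from: kg, u_to: oz) -> 5788800000000/45359237
# 8. recast asunit(v: 70, u_from: C, u_to: K) -> 6863/20
# 9. cabinet peekin(p: /segusa_u) -> [mikitis, refiflo/]

Answer: [mikitis, refiflo/]


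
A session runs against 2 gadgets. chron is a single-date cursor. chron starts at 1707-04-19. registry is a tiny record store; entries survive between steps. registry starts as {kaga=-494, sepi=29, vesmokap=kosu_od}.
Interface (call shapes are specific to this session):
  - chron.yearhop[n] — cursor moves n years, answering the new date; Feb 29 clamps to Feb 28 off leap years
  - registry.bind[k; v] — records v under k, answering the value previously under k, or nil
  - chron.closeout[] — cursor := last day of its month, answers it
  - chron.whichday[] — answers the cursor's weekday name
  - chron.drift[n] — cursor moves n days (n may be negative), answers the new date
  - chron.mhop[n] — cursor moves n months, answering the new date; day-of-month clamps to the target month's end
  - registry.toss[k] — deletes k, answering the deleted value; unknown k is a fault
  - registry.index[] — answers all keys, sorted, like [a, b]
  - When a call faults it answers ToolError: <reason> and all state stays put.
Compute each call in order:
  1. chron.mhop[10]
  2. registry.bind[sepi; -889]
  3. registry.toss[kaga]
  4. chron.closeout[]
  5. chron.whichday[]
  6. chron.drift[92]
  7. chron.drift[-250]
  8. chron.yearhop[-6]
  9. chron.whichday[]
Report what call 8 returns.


-- chron.mhop(n=10) : 1708-02-19
-- registry.bind(k=sepi, v=-889) : 29
-- registry.toss(k=kaga) : -494
-- chron.closeout() : 1708-02-29
-- chron.whichday() : Wednesday
-- chron.drift(n=92) : 1708-05-31
-- chron.drift(n=-250) : 1707-09-24
-- chron.yearhop(n=-6) : 1701-09-24
-- chron.whichday() : Saturday

Answer: 1701-09-24


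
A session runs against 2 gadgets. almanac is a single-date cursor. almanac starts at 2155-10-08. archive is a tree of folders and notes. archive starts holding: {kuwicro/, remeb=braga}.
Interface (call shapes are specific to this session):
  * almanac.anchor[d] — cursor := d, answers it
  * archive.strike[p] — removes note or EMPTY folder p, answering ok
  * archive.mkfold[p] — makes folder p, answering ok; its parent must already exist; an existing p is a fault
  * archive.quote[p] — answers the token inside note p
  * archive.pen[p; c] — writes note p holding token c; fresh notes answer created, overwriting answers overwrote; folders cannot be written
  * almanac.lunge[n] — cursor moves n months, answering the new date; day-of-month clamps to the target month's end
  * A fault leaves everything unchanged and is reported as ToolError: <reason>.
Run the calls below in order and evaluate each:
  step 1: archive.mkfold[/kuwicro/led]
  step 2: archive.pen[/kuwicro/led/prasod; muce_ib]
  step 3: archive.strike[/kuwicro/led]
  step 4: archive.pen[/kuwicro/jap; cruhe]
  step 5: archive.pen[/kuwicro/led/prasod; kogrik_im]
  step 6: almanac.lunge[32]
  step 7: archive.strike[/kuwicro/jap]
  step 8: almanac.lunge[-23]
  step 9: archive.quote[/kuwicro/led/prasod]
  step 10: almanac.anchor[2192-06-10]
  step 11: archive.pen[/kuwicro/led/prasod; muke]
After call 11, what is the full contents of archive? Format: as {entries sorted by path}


Answer: {kuwicro/, kuwicro/led/, kuwicro/led/prasod=muke, remeb=braga}

Derivation:
Then archive.mkfold with p=/kuwicro/led, yielding ok.
I use archive.pen with p=/kuwicro/led/prasod, c=muce_ib, — result: created.
I try archive.strike with p=/kuwicro/led, and get ToolError: not empty.
I try archive.pen with p=/kuwicro/jap, c=cruhe, and observe created.
Invoking archive.pen with p=/kuwicro/led/prasod, c=kogrik_im, → overwrote.
I invoke almanac.lunge with n=32, which returns 2158-06-08.
Now I run archive.strike with p=/kuwicro/jap, and see ok.
Now I run almanac.lunge with n=-23, and get 2156-07-08.
I call archive.quote with p=/kuwicro/led/prasod, and get kogrik_im.
Then almanac.anchor with d=2192-06-10, and observe 2192-06-10.
Then archive.pen with p=/kuwicro/led/prasod, c=muke, and see overwrote.


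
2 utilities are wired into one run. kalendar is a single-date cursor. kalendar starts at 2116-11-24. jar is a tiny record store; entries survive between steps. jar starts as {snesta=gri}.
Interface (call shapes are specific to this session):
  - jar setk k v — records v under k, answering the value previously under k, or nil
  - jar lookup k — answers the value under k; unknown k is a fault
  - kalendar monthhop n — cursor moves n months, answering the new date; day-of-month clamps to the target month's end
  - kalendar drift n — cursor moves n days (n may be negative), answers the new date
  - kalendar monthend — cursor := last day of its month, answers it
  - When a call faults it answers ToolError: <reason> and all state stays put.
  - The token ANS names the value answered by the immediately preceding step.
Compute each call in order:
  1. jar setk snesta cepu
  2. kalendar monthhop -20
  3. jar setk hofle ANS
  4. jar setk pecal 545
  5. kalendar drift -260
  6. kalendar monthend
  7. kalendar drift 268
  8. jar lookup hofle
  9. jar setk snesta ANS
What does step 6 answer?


Answer: 2114-07-31

Derivation:
>>> jar setk k='snesta' v='cepu'
:: gri
>>> kalendar monthhop n='-20'
:: 2115-03-24
>>> jar setk k='hofle' v='ANS'
:: nil
>>> jar setk k='pecal' v='545'
:: nil
>>> kalendar drift n='-260'
:: 2114-07-07
>>> kalendar monthend
:: 2114-07-31
>>> kalendar drift n='268'
:: 2115-04-25
>>> jar lookup k='hofle'
:: 2115-03-24
>>> jar setk k='snesta' v='ANS'
:: cepu


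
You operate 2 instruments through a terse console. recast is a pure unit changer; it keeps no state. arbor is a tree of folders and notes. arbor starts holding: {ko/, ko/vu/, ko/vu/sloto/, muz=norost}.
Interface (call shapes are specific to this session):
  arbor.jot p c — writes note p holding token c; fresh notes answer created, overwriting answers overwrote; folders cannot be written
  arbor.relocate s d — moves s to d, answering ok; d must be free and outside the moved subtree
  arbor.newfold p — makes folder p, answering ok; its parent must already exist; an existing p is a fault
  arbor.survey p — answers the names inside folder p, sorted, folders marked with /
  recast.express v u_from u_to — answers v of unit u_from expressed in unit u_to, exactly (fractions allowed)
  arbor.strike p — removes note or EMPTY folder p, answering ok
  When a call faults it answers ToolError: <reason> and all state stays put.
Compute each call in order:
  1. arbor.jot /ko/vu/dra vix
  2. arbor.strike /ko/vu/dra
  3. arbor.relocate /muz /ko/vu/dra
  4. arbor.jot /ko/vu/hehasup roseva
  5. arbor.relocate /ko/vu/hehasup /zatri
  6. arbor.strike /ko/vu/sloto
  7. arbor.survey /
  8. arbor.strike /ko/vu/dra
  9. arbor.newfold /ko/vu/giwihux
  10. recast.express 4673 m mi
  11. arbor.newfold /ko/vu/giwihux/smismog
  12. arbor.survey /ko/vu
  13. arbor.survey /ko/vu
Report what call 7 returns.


Answer: [ko/, zatri]

Derivation:
# arbor.jot(p='/ko/vu/dra', c='vix') ~> created
# arbor.strike(p='/ko/vu/dra') ~> ok
# arbor.relocate(s='/muz', d='/ko/vu/dra') ~> ok
# arbor.jot(p='/ko/vu/hehasup', c='roseva') ~> created
# arbor.relocate(s='/ko/vu/hehasup', d='/zatri') ~> ok
# arbor.strike(p='/ko/vu/sloto') ~> ok
# arbor.survey(p='/') ~> [ko/, zatri]
# arbor.strike(p='/ko/vu/dra') ~> ok
# arbor.newfold(p='/ko/vu/giwihux') ~> ok
# recast.express(v='4673', u_from='m', u_to='mi') ~> 584125/201168
# arbor.newfold(p='/ko/vu/giwihux/smismog') ~> ok
# arbor.survey(p='/ko/vu') ~> [giwihux/]
# arbor.survey(p='/ko/vu') ~> [giwihux/]


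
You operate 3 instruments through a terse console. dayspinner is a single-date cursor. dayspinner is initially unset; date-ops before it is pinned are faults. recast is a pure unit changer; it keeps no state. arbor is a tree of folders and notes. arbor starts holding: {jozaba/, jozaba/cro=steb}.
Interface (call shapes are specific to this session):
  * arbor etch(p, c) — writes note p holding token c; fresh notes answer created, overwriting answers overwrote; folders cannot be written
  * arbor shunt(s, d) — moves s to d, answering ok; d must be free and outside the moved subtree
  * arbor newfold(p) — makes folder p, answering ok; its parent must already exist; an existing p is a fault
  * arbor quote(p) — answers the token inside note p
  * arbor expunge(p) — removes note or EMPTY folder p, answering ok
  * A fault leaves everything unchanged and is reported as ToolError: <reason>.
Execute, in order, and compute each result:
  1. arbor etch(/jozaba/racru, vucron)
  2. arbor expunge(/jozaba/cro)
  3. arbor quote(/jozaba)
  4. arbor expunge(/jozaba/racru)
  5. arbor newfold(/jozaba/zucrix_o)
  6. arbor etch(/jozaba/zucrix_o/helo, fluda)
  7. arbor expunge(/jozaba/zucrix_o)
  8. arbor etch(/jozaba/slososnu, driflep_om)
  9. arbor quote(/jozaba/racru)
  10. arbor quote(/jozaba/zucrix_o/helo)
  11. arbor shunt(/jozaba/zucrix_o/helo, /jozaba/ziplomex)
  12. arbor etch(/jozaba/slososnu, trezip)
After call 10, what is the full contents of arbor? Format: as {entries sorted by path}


Answer: {jozaba/, jozaba/slososnu=driflep_om, jozaba/zucrix_o/, jozaba/zucrix_o/helo=fluda}

Derivation:
Calling arbor etch passing p='/jozaba/racru', c='vucron', giving created.
Using arbor expunge passing p='/jozaba/cro': ok.
I run arbor quote passing p='/jozaba', and observe ToolError: is a directory.
I run arbor expunge passing p='/jozaba/racru', — result: ok.
Using arbor newfold passing p='/jozaba/zucrix_o': ok.
I invoke arbor etch passing p='/jozaba/zucrix_o/helo', c='fluda', and see created.
Invoking arbor expunge passing p='/jozaba/zucrix_o', — result: ToolError: not empty.
Calling arbor etch passing p='/jozaba/slososnu', c='driflep_om', — result: created.
I run arbor quote passing p='/jozaba/racru': ToolError: not found.
Calling arbor quote passing p='/jozaba/zucrix_o/helo': fluda.
I call arbor shunt passing s='/jozaba/zucrix_o/helo', d='/jozaba/ziplomex', and observe ok.
I use arbor etch passing p='/jozaba/slososnu', c='trezip', and get overwrote.


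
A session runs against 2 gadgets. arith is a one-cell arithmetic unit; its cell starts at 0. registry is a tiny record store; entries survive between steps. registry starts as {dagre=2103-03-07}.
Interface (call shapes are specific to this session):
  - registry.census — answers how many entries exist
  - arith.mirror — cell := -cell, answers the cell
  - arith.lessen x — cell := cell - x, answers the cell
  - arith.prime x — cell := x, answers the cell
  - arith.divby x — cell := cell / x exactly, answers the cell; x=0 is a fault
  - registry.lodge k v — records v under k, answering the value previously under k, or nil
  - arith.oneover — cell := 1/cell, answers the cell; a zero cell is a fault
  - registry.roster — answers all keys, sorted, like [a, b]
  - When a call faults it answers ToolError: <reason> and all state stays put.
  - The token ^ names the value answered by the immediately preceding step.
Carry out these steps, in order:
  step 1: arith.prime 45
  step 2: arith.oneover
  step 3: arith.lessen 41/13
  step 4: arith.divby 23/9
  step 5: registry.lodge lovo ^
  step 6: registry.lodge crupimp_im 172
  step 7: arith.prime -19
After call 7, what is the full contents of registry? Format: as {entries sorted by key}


Now I run prime using x=45, giving 45.
Using oneover(), — result: 1/45.
Now I run lessen using x=41/13, → -1832/585.
I run divby using x=23/9, and see -1832/1495.
Calling lodge using k=lovo, v=^, and see nil.
Then lodge using k=crupimp_im, v=172: nil.
Now I run prime using x=-19, and get -19.

Answer: {crupimp_im=172, dagre=2103-03-07, lovo=-1832/1495}


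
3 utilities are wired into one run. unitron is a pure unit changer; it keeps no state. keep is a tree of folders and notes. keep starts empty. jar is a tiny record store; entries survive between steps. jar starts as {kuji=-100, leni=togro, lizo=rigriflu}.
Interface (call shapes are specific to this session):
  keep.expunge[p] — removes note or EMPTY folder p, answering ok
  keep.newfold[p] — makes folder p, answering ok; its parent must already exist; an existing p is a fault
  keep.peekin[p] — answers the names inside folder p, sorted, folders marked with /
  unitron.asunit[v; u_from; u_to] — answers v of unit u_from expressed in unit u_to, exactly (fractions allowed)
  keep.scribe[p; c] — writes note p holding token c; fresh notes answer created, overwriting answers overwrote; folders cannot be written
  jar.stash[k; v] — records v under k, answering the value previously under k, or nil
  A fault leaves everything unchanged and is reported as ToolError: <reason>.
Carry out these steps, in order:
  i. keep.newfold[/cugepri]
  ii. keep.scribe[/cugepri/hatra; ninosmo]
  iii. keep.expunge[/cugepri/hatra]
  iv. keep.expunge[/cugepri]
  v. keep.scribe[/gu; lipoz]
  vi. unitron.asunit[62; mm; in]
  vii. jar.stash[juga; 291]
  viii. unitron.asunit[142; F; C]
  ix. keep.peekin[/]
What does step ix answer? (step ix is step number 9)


>>> newfold p: /cugepri
:: ok
>>> scribe p: /cugepri/hatra c: ninosmo
:: created
>>> expunge p: /cugepri/hatra
:: ok
>>> expunge p: /cugepri
:: ok
>>> scribe p: /gu c: lipoz
:: created
>>> asunit v: 62 u_from: mm u_to: in
:: 310/127
>>> stash k: juga v: 291
:: nil
>>> asunit v: 142 u_from: F u_to: C
:: 550/9
>>> peekin p: /
:: [gu]

Answer: [gu]


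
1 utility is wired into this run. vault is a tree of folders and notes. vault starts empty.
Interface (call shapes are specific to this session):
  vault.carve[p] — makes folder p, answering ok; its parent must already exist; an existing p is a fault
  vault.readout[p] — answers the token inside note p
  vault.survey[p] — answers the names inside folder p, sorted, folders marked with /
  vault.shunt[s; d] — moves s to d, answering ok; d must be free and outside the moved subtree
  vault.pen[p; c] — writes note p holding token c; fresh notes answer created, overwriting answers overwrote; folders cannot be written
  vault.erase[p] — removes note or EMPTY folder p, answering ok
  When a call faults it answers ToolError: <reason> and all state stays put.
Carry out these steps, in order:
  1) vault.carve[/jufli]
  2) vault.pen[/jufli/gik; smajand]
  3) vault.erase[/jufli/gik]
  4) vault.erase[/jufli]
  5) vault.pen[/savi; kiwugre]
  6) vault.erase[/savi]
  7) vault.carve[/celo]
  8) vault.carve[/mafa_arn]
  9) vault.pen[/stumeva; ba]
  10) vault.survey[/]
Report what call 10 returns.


[in] vault.carve /jufli
[out] ok
[in] vault.pen /jufli/gik smajand
[out] created
[in] vault.erase /jufli/gik
[out] ok
[in] vault.erase /jufli
[out] ok
[in] vault.pen /savi kiwugre
[out] created
[in] vault.erase /savi
[out] ok
[in] vault.carve /celo
[out] ok
[in] vault.carve /mafa_arn
[out] ok
[in] vault.pen /stumeva ba
[out] created
[in] vault.survey /
[out] [celo/, mafa_arn/, stumeva]

Answer: [celo/, mafa_arn/, stumeva]
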